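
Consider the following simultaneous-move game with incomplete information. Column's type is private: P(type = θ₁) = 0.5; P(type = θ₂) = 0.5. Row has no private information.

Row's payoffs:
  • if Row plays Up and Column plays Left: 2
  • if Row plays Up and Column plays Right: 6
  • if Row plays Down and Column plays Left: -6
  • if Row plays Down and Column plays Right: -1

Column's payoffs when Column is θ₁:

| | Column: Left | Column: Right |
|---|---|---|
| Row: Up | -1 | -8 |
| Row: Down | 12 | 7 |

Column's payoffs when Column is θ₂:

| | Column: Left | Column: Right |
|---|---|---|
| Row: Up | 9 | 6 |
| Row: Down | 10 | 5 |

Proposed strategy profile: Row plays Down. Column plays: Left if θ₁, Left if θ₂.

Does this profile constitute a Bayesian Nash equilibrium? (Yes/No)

No

Row plays Down: E[Down] = 0.5·(-6) + 0.5·(-6) = -6; E[Up] = 2. Not best-responding. ✗
Column (type θ₁), facing Down: Left gives 12, Right gives 7. Proposed Left is best. ✓
Column (type θ₂), facing Down: Left gives 10, Right gives 5. Proposed Left is best. ✓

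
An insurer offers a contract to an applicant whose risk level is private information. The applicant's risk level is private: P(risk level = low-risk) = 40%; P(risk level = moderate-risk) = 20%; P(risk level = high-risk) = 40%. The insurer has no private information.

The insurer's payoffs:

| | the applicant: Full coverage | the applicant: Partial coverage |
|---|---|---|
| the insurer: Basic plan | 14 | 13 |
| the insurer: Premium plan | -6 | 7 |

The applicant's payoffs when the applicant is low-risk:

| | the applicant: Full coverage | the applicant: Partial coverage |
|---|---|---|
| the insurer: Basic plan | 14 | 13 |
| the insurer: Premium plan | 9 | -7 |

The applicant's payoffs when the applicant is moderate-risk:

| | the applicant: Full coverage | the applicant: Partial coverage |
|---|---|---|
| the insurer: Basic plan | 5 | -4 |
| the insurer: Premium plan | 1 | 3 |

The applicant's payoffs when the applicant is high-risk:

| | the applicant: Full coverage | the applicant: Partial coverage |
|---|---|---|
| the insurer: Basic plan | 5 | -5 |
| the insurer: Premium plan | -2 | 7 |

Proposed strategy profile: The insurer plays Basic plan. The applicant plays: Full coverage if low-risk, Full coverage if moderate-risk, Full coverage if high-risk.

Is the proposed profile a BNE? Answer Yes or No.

Yes

The insurer plays Basic plan: E[Basic plan] = 0.4·(14) + 0.2·(14) + 0.4·(14) = 14; E[Premium plan] = -6. Best-responding. ✓
The applicant (risk level low-risk), facing Basic plan: Full coverage gives 14, Partial coverage gives 13. Proposed Full coverage is best. ✓
The applicant (risk level moderate-risk), facing Basic plan: Full coverage gives 5, Partial coverage gives -4. Proposed Full coverage is best. ✓
The applicant (risk level high-risk), facing Basic plan: Full coverage gives 5, Partial coverage gives -5. Proposed Full coverage is best. ✓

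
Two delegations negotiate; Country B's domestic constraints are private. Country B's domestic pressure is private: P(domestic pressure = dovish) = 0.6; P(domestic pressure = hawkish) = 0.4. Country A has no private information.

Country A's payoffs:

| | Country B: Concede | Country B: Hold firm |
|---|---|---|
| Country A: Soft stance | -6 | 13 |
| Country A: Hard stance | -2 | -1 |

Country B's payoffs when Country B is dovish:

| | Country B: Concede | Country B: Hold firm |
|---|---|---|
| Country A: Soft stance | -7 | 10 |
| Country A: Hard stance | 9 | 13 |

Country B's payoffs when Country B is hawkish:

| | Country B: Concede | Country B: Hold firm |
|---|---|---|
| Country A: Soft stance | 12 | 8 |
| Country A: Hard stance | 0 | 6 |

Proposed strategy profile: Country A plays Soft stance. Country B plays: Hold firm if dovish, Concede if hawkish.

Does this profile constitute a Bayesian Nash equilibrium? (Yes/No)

Yes

Country A plays Soft stance: E[Soft stance] = 0.6·(13) + 0.4·(-6) = 5.4; E[Hard stance] = -1.4. Best-responding. ✓
Country B (domestic pressure dovish), facing Soft stance: Concede gives -7, Hold firm gives 10. Proposed Hold firm is best. ✓
Country B (domestic pressure hawkish), facing Soft stance: Concede gives 12, Hold firm gives 8. Proposed Concede is best. ✓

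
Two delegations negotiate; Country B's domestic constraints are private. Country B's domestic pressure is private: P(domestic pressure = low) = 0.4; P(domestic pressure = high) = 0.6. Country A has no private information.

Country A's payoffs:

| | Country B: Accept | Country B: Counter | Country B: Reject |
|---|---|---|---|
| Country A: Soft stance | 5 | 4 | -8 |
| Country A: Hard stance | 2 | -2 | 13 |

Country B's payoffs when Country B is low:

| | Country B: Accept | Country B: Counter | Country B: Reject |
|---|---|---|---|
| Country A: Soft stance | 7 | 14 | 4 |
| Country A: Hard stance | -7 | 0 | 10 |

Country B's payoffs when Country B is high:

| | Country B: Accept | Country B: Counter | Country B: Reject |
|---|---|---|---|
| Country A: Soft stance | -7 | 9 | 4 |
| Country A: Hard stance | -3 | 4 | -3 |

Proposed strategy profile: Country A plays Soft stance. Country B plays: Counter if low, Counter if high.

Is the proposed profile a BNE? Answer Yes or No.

A profile is a BNE iff every type of every player is best-responding given beliefs about the other side.
Country A plays Soft stance: E[Soft stance] = 0.4·(4) + 0.6·(4) = 4; E[Hard stance] = -2. Best-responding. ✓
Country B (domestic pressure low), facing Soft stance: Accept gives 7, Counter gives 14, Reject gives 4. Proposed Counter is best. ✓
Country B (domestic pressure high), facing Soft stance: Accept gives -7, Counter gives 9, Reject gives 4. Proposed Counter is best. ✓

Yes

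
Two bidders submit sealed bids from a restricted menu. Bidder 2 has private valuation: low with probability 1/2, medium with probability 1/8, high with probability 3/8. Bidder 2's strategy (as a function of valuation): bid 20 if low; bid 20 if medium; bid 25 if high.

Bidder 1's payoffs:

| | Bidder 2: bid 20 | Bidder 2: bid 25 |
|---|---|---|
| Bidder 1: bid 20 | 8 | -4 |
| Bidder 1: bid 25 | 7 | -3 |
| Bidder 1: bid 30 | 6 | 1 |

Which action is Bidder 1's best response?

Compute Bidder 1's expected payoff for each action, taking the expectation over Bidder 2's type.
E[bid 20] = 1/2·(8) + 1/8·(8) + 3/8·(-4) = 7/2
E[bid 25] = 1/2·(7) + 1/8·(7) + 3/8·(-3) = 13/4
E[bid 30] = 1/2·(6) + 1/8·(6) + 3/8·(1) = 33/8
Best response: bid 30 (33/8 is the largest).

bid 30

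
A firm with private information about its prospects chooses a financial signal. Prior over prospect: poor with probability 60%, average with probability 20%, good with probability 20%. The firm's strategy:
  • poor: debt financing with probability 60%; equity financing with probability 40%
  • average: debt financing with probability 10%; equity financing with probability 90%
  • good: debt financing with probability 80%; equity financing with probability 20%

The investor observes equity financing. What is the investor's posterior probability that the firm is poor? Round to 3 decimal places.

0.522

Apply Bayes' rule using the sender's strategy as the likelihood.
P(equity financing) = 0.6·0.4 + 0.2·0.9 + 0.2·0.2 = 0.46
P(poor | equity financing) = (0.6·0.4) / 0.46 = 0.24 / 0.46 = 0.521739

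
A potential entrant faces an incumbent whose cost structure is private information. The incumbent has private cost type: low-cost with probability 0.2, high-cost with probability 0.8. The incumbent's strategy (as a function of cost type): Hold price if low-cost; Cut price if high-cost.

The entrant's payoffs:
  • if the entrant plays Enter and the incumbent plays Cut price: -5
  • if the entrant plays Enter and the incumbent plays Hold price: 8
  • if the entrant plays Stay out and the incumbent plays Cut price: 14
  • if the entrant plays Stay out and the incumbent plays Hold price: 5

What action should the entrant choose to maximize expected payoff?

Stay out

E[Enter] = 0.2·(8) + 0.8·(-5) = -2.4
E[Stay out] = 0.2·(5) + 0.8·(14) = 12.2
Best response: Stay out (12.2 is the largest).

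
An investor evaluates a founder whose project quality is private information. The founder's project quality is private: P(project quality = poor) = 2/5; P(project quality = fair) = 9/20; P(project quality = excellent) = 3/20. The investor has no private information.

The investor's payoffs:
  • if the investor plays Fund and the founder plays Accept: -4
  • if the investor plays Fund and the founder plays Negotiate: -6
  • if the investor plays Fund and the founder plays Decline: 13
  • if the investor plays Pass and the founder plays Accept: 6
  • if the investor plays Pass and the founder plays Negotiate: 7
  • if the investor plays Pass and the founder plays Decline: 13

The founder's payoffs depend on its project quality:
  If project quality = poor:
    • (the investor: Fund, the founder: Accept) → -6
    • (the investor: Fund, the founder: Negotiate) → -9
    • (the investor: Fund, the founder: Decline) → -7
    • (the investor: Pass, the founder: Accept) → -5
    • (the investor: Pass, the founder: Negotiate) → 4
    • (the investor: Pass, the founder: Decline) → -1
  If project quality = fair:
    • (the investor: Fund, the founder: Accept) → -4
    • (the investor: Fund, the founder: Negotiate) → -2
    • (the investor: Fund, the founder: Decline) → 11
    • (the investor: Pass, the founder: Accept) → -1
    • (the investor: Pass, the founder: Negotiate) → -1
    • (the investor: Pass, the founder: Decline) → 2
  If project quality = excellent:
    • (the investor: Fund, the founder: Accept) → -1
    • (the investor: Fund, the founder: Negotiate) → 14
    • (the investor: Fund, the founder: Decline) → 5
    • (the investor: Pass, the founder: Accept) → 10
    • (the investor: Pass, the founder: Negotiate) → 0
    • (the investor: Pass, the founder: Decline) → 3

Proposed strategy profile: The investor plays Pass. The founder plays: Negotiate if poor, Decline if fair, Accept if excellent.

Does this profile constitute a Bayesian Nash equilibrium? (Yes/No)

A profile is a BNE iff every type of every player is best-responding given beliefs about the other side.
The investor plays Pass: E[Pass] = 2/5·(7) + 9/20·(13) + 3/20·(6) = 191/20; E[Fund] = 57/20. Best-responding. ✓
The founder (project quality poor), facing Pass: Accept gives -5, Negotiate gives 4, Decline gives -1. Proposed Negotiate is best. ✓
The founder (project quality fair), facing Pass: Accept gives -1, Negotiate gives -1, Decline gives 2. Proposed Decline is best. ✓
The founder (project quality excellent), facing Pass: Accept gives 10, Negotiate gives 0, Decline gives 3. Proposed Accept is best. ✓

Yes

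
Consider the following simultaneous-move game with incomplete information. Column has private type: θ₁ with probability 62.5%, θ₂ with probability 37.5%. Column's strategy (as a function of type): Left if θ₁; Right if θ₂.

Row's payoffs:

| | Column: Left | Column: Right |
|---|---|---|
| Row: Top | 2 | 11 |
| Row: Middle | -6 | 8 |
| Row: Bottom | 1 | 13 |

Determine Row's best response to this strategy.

E[Top] = 0.625·(2) + 0.375·(11) = 5.375
E[Middle] = 0.625·(-6) + 0.375·(8) = -0.75
E[Bottom] = 0.625·(1) + 0.375·(13) = 5.5
Best response: Bottom (5.5 is the largest).

Bottom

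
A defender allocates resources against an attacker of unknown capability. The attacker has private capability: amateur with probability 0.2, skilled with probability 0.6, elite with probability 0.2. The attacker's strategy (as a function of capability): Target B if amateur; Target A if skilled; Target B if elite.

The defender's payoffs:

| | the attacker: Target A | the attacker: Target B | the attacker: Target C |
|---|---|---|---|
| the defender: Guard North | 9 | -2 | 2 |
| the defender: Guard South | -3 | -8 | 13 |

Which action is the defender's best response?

Guard North

E[Guard North] = 0.2·(-2) + 0.6·(9) + 0.2·(-2) = 4.6
E[Guard South] = 0.2·(-8) + 0.6·(-3) + 0.2·(-8) = -5
Best response: Guard North (4.6 is the largest).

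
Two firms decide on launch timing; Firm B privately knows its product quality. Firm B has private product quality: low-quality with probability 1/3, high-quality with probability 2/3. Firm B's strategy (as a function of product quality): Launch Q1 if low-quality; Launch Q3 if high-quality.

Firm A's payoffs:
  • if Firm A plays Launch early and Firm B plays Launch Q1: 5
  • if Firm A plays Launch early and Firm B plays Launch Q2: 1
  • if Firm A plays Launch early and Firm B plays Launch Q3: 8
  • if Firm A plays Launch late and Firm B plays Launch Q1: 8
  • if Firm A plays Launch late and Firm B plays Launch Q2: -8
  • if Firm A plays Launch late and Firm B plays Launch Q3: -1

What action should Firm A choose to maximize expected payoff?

E[Launch early] = 1/3·(5) + 2/3·(8) = 7
E[Launch late] = 1/3·(8) + 2/3·(-1) = 2
Best response: Launch early (7 is the largest).

Launch early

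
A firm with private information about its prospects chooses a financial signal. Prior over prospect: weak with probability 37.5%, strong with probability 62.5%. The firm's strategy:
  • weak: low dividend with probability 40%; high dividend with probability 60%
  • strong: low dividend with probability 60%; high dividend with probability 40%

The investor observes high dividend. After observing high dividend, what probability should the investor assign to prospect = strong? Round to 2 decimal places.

0.53

P(high dividend) = 0.375·0.6 + 0.625·0.4 = 0.475
P(strong | high dividend) = (0.625·0.4) / 0.475 = 0.25 / 0.475 = 0.526316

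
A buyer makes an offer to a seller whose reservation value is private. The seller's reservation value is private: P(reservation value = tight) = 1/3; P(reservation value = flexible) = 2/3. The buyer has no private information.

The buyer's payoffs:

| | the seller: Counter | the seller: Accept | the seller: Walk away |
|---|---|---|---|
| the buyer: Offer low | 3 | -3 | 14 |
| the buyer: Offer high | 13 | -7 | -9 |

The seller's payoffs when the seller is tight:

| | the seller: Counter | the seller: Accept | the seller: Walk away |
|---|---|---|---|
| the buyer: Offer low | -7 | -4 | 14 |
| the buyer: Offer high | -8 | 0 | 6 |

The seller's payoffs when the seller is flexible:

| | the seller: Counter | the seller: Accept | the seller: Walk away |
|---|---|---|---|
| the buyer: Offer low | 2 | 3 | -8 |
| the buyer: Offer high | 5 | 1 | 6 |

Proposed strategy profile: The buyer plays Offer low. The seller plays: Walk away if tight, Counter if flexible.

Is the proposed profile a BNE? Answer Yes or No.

A profile is a BNE iff every type of every player is best-responding given beliefs about the other side.
The buyer plays Offer low: E[Offer low] = 1/3·(14) + 2/3·(3) = 20/3; E[Offer high] = 17/3. Best-responding. ✓
The seller (reservation value tight), facing Offer low: Counter gives -7, Accept gives -4, Walk away gives 14. Proposed Walk away is best. ✓
The seller (reservation value flexible), facing Offer low: Counter gives 2, Accept gives 3, Walk away gives -8. Proposed Counter is not best — profitable deviation exists. ✗

No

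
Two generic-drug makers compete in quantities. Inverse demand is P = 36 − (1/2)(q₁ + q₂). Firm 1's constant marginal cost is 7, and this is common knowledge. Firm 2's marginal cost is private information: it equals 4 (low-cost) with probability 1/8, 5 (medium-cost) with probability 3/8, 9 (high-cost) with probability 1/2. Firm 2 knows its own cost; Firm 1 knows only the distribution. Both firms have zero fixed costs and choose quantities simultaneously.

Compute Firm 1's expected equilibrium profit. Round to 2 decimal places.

185.28

Each type of Firm 2 best-responds to q₁; Firm 1 best-responds to the expected q₂ over Firm 2's types.
Firm 2 with cost c maximizes (36 − (1/2)(q₁+q₂) − c)·q₂, giving q₂(c) = (36 − c − (1/2)q₁).
E[c₂] = 1/8·4 + 3/8·5 + 1/2·9 = 6.875
Firm 1's FOC against E[q₂] yields q₁ = (36 − 2·7 + E[c₂])/(3/2) = (36 − 14 + 6.875)/(3/2) = 19.25.
E[P] = 36 − (1/2)·(q₁ + E[q₂]) = 16.625; Firm 1's expected profit = (E[P] − 7)·q₁ = (16.625 − 7)·19.25 = 185.281.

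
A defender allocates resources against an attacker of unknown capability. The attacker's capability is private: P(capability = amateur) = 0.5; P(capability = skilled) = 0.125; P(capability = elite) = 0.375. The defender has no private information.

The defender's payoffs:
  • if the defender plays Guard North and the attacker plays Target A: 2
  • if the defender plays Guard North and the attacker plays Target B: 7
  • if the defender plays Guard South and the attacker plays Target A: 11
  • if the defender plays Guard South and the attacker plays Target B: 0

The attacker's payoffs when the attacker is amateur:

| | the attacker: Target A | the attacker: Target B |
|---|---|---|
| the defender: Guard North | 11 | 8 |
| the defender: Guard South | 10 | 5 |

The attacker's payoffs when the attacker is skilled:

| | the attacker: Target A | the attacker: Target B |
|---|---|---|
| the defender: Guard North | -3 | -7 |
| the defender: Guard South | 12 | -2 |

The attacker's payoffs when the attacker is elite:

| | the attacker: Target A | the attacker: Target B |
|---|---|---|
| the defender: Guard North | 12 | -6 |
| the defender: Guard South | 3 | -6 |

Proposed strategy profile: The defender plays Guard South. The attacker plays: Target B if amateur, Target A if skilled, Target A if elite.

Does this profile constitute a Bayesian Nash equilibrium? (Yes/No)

The defender plays Guard South: E[Guard South] = 0.5·(0) + 0.125·(11) + 0.375·(11) = 5.5; E[Guard North] = 4.5. Best-responding. ✓
The attacker (capability amateur), facing Guard South: Target A gives 10, Target B gives 5. Proposed Target B is not best — profitable deviation exists. ✗
The attacker (capability skilled), facing Guard South: Target A gives 12, Target B gives -2. Proposed Target A is best. ✓
The attacker (capability elite), facing Guard South: Target A gives 3, Target B gives -6. Proposed Target A is best. ✓

No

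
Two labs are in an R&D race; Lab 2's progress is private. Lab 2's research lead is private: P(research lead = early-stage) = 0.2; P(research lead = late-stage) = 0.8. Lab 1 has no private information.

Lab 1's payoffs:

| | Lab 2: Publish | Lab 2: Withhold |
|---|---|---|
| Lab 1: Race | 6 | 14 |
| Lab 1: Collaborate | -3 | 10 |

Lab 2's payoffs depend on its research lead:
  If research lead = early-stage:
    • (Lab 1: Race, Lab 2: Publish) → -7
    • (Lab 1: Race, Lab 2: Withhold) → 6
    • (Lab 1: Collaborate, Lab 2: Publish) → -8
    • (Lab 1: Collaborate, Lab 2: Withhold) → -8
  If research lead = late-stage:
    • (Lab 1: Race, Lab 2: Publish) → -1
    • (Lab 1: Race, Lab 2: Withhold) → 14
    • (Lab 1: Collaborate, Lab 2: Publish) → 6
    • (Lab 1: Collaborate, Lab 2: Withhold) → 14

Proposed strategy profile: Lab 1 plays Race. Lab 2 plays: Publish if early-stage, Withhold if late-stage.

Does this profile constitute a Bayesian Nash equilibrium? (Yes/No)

A profile is a BNE iff every type of every player is best-responding given beliefs about the other side.
Lab 1 plays Race: E[Race] = 0.2·(6) + 0.8·(14) = 12.4; E[Collaborate] = 7.4. Best-responding. ✓
Lab 2 (research lead early-stage), facing Race: Publish gives -7, Withhold gives 6. Proposed Publish is not best — profitable deviation exists. ✗
Lab 2 (research lead late-stage), facing Race: Publish gives -1, Withhold gives 14. Proposed Withhold is best. ✓

No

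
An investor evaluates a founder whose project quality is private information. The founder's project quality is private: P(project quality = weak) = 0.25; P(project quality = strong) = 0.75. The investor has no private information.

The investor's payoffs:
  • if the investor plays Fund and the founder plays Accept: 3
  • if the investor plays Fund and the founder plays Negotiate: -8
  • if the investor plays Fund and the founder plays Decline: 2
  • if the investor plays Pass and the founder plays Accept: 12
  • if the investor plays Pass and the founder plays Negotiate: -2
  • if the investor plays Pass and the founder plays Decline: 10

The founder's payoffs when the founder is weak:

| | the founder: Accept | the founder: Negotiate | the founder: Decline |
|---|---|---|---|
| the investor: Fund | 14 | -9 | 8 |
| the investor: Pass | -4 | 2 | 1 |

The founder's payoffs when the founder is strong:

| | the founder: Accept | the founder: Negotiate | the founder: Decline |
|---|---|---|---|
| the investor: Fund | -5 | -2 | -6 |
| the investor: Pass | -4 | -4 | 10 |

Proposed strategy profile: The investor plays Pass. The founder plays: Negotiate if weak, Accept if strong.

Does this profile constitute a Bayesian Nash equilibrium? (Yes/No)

No

A profile is a BNE iff every type of every player is best-responding given beliefs about the other side.
The investor plays Pass: E[Pass] = 0.25·(-2) + 0.75·(12) = 8.5; E[Fund] = 0.25. Best-responding. ✓
The founder (project quality weak), facing Pass: Accept gives -4, Negotiate gives 2, Decline gives 1. Proposed Negotiate is best. ✓
The founder (project quality strong), facing Pass: Accept gives -4, Negotiate gives -4, Decline gives 10. Proposed Accept is not best — profitable deviation exists. ✗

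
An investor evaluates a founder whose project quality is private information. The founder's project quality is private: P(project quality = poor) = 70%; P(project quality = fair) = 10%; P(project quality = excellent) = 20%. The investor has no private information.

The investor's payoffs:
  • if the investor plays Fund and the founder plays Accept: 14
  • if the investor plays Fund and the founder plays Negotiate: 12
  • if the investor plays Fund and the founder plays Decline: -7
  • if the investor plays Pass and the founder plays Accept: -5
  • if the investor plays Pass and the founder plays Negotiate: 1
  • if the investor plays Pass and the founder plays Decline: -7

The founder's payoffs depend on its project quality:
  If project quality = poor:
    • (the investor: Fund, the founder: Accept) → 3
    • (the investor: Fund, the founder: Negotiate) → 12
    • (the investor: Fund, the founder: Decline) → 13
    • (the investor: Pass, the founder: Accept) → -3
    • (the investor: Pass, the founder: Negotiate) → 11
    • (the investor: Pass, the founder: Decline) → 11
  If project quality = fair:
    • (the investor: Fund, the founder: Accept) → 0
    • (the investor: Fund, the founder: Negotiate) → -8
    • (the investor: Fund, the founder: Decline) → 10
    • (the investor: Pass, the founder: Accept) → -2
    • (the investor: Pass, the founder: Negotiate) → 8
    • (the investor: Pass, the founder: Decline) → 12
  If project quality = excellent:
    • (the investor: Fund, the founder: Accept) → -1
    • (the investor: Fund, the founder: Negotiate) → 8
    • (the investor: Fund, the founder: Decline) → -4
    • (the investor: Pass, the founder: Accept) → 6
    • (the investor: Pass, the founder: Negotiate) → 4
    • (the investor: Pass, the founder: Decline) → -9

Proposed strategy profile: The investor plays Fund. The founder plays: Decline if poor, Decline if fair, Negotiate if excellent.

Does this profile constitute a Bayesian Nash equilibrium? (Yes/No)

The investor plays Fund: E[Fund] = 0.7·(-7) + 0.1·(-7) + 0.2·(12) = -3.2; E[Pass] = -5.4. Best-responding. ✓
The founder (project quality poor), facing Fund: Accept gives 3, Negotiate gives 12, Decline gives 13. Proposed Decline is best. ✓
The founder (project quality fair), facing Fund: Accept gives 0, Negotiate gives -8, Decline gives 10. Proposed Decline is best. ✓
The founder (project quality excellent), facing Fund: Accept gives -1, Negotiate gives 8, Decline gives -4. Proposed Negotiate is best. ✓

Yes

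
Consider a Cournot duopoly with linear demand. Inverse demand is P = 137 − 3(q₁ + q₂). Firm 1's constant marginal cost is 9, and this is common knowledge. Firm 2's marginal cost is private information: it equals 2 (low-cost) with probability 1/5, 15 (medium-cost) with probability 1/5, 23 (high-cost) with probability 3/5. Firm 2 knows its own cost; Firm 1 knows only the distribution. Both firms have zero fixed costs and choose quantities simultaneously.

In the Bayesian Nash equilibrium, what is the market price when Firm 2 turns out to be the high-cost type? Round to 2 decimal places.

Type-c best response for Firm 2: q₂(c) = (137 − c)/6 − q₁/2.
Firm 1 maximizes expected profit; its first-order condition is 137 − 6q₁ − 3E[q₂] − 9 = 0.
Substituting E[q₂] and solving: E[c₂] = 17.2, so q₁ = (137 − 2·9 + 17.2)/9 = 15.1333.
q₂(high-cost) = 11.4333, so P = 137 − 3·(15.1333 + 11.4333) = 57.3.

57.30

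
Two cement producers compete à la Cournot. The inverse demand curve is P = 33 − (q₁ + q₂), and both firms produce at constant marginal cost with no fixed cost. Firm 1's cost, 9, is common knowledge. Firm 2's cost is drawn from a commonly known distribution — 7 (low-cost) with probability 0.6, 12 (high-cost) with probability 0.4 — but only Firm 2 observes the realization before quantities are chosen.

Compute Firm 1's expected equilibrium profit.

64

Each type of Firm 2 best-responds to q₁; Firm 1 best-responds to the expected q₂ over Firm 2's types.
Firm 2 with cost c maximizes (33 − (q₁+q₂) − c)·q₂, giving q₂(c) = (33 − c − q₁)/2.
E[c₂] = 0.6·7 + 0.4·12 = 9
Firm 1's FOC against E[q₂] yields q₁ = (33 − 2·9 + E[c₂])/3 = (33 − 18 + 9)/3 = 8.
E[P] = 33 − (q₁ + E[q₂]) = 17; Firm 1's expected profit = (E[P] − 9)·q₁ = (17 − 9)·8 = 64.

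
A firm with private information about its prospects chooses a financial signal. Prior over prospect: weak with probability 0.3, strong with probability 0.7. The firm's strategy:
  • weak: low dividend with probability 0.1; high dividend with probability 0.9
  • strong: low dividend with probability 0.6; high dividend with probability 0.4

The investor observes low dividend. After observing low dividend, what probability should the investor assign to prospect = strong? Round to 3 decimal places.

0.933

P(low dividend) = 0.3·0.1 + 0.7·0.6 = 0.45
P(strong | low dividend) = (0.7·0.6) / 0.45 = 0.42 / 0.45 = 0.933333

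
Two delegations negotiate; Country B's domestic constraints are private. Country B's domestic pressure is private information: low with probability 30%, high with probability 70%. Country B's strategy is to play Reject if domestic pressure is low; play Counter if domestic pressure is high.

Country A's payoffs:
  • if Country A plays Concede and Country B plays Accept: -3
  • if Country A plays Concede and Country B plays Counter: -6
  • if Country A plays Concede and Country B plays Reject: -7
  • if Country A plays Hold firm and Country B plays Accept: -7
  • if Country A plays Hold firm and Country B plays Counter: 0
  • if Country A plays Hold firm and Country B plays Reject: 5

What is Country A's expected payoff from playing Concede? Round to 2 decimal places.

E[Concede] = 0.3·(-7) + 0.7·(-6) = (-2.1) + (-4.2) = -6.3

-6.30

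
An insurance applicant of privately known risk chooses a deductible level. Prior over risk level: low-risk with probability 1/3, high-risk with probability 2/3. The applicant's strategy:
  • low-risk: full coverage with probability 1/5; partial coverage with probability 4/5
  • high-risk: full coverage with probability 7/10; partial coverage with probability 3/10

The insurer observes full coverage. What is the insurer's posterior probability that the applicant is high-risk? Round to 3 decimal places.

0.875

P(full coverage) = (1/3)·(1/5) + (2/3)·(7/10) = 8/15
P(high-risk | full coverage) = ((2/3)·(7/10)) / (8/15) = (7/15) / (8/15) = 7/8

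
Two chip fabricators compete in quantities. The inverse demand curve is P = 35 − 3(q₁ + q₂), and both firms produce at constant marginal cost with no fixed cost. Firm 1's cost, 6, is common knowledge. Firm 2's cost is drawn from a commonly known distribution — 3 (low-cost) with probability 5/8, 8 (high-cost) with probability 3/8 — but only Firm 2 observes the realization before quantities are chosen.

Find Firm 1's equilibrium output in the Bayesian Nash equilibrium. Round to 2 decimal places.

3.10

Type-c best response for Firm 2: q₂(c) = (35 − c)/6 − q₁/2.
Firm 1 maximizes expected profit; its first-order condition is 35 − 6q₁ − 3E[q₂] − 6 = 0.
Substituting E[q₂] and solving: E[c₂] = 4.875, so q₁ = (35 − 2·6 + 4.875)/9 = 3.09722.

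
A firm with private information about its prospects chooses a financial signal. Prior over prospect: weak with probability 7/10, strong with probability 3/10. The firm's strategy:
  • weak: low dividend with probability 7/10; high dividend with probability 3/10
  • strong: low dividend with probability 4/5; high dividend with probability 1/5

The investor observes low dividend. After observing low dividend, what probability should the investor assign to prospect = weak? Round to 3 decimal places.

P(low dividend) = (7/10)·(7/10) + (3/10)·(4/5) = 73/100
P(weak | low dividend) = ((7/10)·(7/10)) / (73/100) = (49/100) / (73/100) = 49/73

0.671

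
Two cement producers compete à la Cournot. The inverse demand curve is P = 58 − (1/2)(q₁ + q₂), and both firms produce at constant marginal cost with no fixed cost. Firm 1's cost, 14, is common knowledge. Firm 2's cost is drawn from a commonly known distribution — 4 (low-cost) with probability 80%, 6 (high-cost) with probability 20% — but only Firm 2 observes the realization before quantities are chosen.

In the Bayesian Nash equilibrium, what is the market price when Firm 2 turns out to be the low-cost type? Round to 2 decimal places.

Firm 2 with cost c maximizes (58 − (1/2)(q₁+q₂) − c)·q₂, giving q₂(c) = (58 − c − (1/2)q₁).
E[c₂] = 0.8·4 + 0.2·6 = 4.4
Firm 1's FOC against E[q₂] yields q₁ = (58 − 2·14 + E[c₂])/(3/2) = (58 − 28 + 4.4)/(3/2) = 22.9333.
q₂(low-cost) = 42.5333, so P = 58 − (1/2)·(22.9333 + 42.5333) = 25.2667.

25.27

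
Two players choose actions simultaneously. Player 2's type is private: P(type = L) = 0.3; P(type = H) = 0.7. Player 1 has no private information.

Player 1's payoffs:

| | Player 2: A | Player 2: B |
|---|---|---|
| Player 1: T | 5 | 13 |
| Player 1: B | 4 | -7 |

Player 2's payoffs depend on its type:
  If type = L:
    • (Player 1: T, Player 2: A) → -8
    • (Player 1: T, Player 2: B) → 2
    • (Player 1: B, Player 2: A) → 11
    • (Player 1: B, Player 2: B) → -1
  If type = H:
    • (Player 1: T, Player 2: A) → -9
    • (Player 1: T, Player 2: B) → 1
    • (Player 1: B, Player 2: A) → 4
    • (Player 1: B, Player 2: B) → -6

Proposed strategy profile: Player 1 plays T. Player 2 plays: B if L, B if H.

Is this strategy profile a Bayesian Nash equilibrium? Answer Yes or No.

Player 1 plays T: E[T] = 0.3·(13) + 0.7·(13) = 13; E[B] = -7. Best-responding. ✓
Player 2 (type L), facing T: A gives -8, B gives 2. Proposed B is best. ✓
Player 2 (type H), facing T: A gives -9, B gives 1. Proposed B is best. ✓

Yes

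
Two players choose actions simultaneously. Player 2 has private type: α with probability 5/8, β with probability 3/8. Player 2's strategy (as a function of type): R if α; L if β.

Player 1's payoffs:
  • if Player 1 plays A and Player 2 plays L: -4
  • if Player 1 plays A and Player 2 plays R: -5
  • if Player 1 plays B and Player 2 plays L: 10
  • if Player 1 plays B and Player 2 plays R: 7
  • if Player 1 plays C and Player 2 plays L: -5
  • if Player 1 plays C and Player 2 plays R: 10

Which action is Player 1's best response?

B

E[A] = 5/8·(-5) + 3/8·(-4) = -37/8
E[B] = 5/8·(7) + 3/8·(10) = 65/8
E[C] = 5/8·(10) + 3/8·(-5) = 35/8
Best response: B (65/8 is the largest).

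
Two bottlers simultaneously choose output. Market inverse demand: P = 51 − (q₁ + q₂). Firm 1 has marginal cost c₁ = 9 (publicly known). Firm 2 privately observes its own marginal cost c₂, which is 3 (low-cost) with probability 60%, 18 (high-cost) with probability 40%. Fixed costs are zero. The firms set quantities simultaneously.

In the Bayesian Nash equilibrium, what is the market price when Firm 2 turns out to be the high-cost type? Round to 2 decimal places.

27.50

Firm 2 with cost c maximizes (51 − (q₁+q₂) − c)·q₂, giving q₂(c) = (51 − c − q₁)/2.
E[c₂] = 0.6·3 + 0.4·18 = 9
Firm 1's FOC against E[q₂] yields q₁ = (51 − 2·9 + E[c₂])/3 = (51 − 18 + 9)/3 = 14.
q₂(high-cost) = 9.5, so P = 51 − (14 + 9.5) = 27.5.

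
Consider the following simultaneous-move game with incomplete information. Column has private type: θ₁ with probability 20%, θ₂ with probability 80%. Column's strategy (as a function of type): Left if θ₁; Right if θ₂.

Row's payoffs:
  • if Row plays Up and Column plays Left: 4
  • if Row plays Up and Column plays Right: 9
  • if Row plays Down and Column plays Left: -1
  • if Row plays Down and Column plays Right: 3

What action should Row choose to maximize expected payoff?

E[Up] = 0.2·(4) + 0.8·(9) = 8
E[Down] = 0.2·(-1) + 0.8·(3) = 2.2
Best response: Up (8 is the largest).

Up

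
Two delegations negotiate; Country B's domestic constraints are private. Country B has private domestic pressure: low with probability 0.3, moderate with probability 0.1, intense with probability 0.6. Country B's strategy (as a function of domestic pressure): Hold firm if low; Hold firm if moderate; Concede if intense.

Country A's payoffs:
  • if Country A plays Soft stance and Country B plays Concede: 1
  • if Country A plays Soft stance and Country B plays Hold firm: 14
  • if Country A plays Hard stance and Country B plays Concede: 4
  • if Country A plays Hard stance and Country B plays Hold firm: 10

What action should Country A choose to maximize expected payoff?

E[Soft stance] = 0.3·(14) + 0.1·(14) + 0.6·(1) = 6.2
E[Hard stance] = 0.3·(10) + 0.1·(10) + 0.6·(4) = 6.4
Best response: Hard stance (6.4 is the largest).

Hard stance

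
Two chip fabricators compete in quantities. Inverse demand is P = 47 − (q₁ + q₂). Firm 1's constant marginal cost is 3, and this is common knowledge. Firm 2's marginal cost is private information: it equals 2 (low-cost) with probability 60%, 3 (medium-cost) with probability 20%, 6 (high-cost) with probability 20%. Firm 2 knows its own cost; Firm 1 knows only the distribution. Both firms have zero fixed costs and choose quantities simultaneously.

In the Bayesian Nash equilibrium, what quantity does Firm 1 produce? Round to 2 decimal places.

Type-c best response for Firm 2: q₂(c) = (47 − c)/2 − q₁/2.
Firm 1 maximizes expected profit; its first-order condition is 47 − 2q₁ − E[q₂] − 3 = 0.
Substituting E[q₂] and solving: E[c₂] = 3, so q₁ = (47 − 2·3 + 3)/3 = 14.6667.

14.67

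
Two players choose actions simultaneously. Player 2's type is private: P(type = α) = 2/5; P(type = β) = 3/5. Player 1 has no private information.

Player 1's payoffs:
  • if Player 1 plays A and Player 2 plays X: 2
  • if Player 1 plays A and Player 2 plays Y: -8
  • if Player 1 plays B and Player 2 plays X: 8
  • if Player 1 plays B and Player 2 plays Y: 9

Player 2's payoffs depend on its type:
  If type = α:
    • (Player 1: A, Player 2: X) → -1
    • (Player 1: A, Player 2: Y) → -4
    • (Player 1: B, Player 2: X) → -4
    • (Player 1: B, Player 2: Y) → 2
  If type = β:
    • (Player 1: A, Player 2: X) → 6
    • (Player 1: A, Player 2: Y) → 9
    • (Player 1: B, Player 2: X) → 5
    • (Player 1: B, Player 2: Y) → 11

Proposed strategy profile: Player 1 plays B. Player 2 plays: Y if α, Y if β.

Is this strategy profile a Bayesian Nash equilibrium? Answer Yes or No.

Yes

A profile is a BNE iff every type of every player is best-responding given beliefs about the other side.
Player 1 plays B: E[B] = 2/5·(9) + 3/5·(9) = 9; E[A] = -8. Best-responding. ✓
Player 2 (type α), facing B: X gives -4, Y gives 2. Proposed Y is best. ✓
Player 2 (type β), facing B: X gives 5, Y gives 11. Proposed Y is best. ✓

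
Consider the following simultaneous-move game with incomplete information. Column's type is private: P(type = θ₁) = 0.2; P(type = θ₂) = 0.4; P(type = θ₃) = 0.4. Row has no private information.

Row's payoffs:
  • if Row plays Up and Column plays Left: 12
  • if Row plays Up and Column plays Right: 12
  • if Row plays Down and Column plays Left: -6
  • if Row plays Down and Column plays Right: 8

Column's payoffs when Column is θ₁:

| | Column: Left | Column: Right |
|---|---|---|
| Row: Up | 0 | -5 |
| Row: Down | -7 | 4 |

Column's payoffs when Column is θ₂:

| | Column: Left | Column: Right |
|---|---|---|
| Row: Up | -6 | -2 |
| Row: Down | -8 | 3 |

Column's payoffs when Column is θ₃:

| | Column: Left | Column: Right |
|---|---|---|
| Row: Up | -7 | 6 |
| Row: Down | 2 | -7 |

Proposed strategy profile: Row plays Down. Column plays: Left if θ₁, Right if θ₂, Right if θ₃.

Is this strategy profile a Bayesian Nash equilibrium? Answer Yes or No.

No

Row plays Down: E[Down] = 0.2·(-6) + 0.4·(8) + 0.4·(8) = 5.2; E[Up] = 12. Not best-responding. ✗
Column (type θ₁), facing Down: Left gives -7, Right gives 4. Proposed Left is not best — profitable deviation exists. ✗
Column (type θ₂), facing Down: Left gives -8, Right gives 3. Proposed Right is best. ✓
Column (type θ₃), facing Down: Left gives 2, Right gives -7. Proposed Right is not best — profitable deviation exists. ✗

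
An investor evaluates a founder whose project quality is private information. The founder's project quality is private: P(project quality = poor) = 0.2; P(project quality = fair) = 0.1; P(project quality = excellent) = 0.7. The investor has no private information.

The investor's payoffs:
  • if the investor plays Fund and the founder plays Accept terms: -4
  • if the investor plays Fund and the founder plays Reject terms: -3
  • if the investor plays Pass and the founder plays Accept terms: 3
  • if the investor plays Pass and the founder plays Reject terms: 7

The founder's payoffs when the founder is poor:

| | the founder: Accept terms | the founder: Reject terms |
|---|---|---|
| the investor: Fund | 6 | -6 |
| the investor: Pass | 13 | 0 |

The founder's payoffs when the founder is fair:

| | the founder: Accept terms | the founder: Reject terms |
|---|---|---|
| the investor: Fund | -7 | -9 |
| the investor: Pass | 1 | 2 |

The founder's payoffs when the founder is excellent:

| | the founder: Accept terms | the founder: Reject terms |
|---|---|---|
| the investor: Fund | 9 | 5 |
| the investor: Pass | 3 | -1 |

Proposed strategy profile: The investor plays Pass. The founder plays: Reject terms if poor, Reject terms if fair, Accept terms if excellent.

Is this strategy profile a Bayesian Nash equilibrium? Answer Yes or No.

A profile is a BNE iff every type of every player is best-responding given beliefs about the other side.
The investor plays Pass: E[Pass] = 0.2·(7) + 0.1·(7) + 0.7·(3) = 4.2; E[Fund] = -3.7. Best-responding. ✓
The founder (project quality poor), facing Pass: Accept terms gives 13, Reject terms gives 0. Proposed Reject terms is not best — profitable deviation exists. ✗
The founder (project quality fair), facing Pass: Accept terms gives 1, Reject terms gives 2. Proposed Reject terms is best. ✓
The founder (project quality excellent), facing Pass: Accept terms gives 3, Reject terms gives -1. Proposed Accept terms is best. ✓

No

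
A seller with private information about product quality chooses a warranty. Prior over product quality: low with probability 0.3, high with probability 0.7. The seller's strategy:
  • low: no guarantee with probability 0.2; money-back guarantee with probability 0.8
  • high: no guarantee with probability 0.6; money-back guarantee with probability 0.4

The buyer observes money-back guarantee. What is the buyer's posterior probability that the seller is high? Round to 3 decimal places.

0.538

P(money-back guarantee) = 0.3·0.8 + 0.7·0.4 = 0.52
P(high | money-back guarantee) = (0.7·0.4) / 0.52 = 0.28 / 0.52 = 0.538462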